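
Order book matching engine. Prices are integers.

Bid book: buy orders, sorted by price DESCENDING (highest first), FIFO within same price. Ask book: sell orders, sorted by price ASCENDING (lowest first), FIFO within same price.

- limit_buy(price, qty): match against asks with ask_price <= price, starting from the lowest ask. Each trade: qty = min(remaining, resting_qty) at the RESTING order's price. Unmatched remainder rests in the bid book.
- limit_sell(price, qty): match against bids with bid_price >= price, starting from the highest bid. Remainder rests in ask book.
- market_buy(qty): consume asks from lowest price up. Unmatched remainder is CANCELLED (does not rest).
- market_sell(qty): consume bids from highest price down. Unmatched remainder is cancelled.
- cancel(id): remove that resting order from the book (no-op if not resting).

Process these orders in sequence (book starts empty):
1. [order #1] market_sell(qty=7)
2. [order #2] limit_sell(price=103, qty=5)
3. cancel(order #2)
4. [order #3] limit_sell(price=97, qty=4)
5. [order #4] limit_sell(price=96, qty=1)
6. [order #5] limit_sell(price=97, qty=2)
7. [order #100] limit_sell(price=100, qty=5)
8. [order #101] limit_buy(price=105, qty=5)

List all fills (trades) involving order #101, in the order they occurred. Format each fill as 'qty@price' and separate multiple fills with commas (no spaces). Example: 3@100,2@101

Answer: 1@96,4@97

Derivation:
After op 1 [order #1] market_sell(qty=7): fills=none; bids=[-] asks=[-]
After op 2 [order #2] limit_sell(price=103, qty=5): fills=none; bids=[-] asks=[#2:5@103]
After op 3 cancel(order #2): fills=none; bids=[-] asks=[-]
After op 4 [order #3] limit_sell(price=97, qty=4): fills=none; bids=[-] asks=[#3:4@97]
After op 5 [order #4] limit_sell(price=96, qty=1): fills=none; bids=[-] asks=[#4:1@96 #3:4@97]
After op 6 [order #5] limit_sell(price=97, qty=2): fills=none; bids=[-] asks=[#4:1@96 #3:4@97 #5:2@97]
After op 7 [order #100] limit_sell(price=100, qty=5): fills=none; bids=[-] asks=[#4:1@96 #3:4@97 #5:2@97 #100:5@100]
After op 8 [order #101] limit_buy(price=105, qty=5): fills=#101x#4:1@96 #101x#3:4@97; bids=[-] asks=[#5:2@97 #100:5@100]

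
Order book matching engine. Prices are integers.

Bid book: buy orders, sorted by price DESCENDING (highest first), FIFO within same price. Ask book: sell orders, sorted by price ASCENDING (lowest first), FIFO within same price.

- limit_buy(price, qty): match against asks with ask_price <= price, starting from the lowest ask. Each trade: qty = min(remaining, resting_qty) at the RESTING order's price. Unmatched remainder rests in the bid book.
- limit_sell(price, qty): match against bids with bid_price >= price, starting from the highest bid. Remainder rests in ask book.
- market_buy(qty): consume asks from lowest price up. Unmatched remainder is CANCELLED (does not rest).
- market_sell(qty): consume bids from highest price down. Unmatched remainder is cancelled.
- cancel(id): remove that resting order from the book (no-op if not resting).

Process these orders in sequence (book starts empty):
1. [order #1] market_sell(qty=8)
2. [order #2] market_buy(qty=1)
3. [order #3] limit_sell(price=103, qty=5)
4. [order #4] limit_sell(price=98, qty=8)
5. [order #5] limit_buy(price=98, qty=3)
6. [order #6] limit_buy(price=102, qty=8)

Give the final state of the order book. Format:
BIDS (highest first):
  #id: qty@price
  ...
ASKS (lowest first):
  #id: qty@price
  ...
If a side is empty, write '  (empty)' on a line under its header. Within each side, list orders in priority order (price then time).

Answer: BIDS (highest first):
  #6: 3@102
ASKS (lowest first):
  #3: 5@103

Derivation:
After op 1 [order #1] market_sell(qty=8): fills=none; bids=[-] asks=[-]
After op 2 [order #2] market_buy(qty=1): fills=none; bids=[-] asks=[-]
After op 3 [order #3] limit_sell(price=103, qty=5): fills=none; bids=[-] asks=[#3:5@103]
After op 4 [order #4] limit_sell(price=98, qty=8): fills=none; bids=[-] asks=[#4:8@98 #3:5@103]
After op 5 [order #5] limit_buy(price=98, qty=3): fills=#5x#4:3@98; bids=[-] asks=[#4:5@98 #3:5@103]
After op 6 [order #6] limit_buy(price=102, qty=8): fills=#6x#4:5@98; bids=[#6:3@102] asks=[#3:5@103]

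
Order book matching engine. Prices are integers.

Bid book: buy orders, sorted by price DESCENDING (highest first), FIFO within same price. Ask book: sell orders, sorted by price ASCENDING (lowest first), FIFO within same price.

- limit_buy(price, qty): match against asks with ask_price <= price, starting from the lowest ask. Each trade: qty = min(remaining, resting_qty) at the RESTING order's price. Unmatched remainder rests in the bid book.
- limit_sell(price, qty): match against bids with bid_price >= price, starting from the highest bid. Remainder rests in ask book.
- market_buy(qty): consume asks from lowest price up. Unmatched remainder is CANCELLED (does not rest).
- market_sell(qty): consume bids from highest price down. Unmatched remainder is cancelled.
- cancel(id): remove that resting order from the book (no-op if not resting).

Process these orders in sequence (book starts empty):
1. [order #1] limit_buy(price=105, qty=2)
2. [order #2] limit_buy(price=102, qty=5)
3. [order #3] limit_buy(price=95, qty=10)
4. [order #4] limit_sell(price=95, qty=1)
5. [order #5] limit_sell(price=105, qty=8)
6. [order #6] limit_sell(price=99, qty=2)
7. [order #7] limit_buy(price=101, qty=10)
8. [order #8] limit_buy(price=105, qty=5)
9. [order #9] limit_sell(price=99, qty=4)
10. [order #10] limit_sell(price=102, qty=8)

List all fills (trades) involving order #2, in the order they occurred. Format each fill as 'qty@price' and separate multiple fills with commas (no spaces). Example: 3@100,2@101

Answer: 2@102,3@102

Derivation:
After op 1 [order #1] limit_buy(price=105, qty=2): fills=none; bids=[#1:2@105] asks=[-]
After op 2 [order #2] limit_buy(price=102, qty=5): fills=none; bids=[#1:2@105 #2:5@102] asks=[-]
After op 3 [order #3] limit_buy(price=95, qty=10): fills=none; bids=[#1:2@105 #2:5@102 #3:10@95] asks=[-]
After op 4 [order #4] limit_sell(price=95, qty=1): fills=#1x#4:1@105; bids=[#1:1@105 #2:5@102 #3:10@95] asks=[-]
After op 5 [order #5] limit_sell(price=105, qty=8): fills=#1x#5:1@105; bids=[#2:5@102 #3:10@95] asks=[#5:7@105]
After op 6 [order #6] limit_sell(price=99, qty=2): fills=#2x#6:2@102; bids=[#2:3@102 #3:10@95] asks=[#5:7@105]
After op 7 [order #7] limit_buy(price=101, qty=10): fills=none; bids=[#2:3@102 #7:10@101 #3:10@95] asks=[#5:7@105]
After op 8 [order #8] limit_buy(price=105, qty=5): fills=#8x#5:5@105; bids=[#2:3@102 #7:10@101 #3:10@95] asks=[#5:2@105]
After op 9 [order #9] limit_sell(price=99, qty=4): fills=#2x#9:3@102 #7x#9:1@101; bids=[#7:9@101 #3:10@95] asks=[#5:2@105]
After op 10 [order #10] limit_sell(price=102, qty=8): fills=none; bids=[#7:9@101 #3:10@95] asks=[#10:8@102 #5:2@105]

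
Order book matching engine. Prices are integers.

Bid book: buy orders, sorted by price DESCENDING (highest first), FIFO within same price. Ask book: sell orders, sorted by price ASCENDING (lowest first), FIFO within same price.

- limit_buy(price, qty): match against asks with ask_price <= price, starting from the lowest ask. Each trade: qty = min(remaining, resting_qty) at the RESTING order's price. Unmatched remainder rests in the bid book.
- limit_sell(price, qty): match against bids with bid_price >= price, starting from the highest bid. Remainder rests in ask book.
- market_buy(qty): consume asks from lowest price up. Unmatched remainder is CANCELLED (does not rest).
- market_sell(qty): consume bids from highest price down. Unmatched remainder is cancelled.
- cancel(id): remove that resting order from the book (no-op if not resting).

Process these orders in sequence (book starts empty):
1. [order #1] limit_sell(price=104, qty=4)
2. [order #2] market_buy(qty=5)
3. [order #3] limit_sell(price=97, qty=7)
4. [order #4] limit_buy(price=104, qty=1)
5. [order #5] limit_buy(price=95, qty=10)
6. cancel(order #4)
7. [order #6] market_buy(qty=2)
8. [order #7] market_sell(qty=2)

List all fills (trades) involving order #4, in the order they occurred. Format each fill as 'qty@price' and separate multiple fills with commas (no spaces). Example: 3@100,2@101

After op 1 [order #1] limit_sell(price=104, qty=4): fills=none; bids=[-] asks=[#1:4@104]
After op 2 [order #2] market_buy(qty=5): fills=#2x#1:4@104; bids=[-] asks=[-]
After op 3 [order #3] limit_sell(price=97, qty=7): fills=none; bids=[-] asks=[#3:7@97]
After op 4 [order #4] limit_buy(price=104, qty=1): fills=#4x#3:1@97; bids=[-] asks=[#3:6@97]
After op 5 [order #5] limit_buy(price=95, qty=10): fills=none; bids=[#5:10@95] asks=[#3:6@97]
After op 6 cancel(order #4): fills=none; bids=[#5:10@95] asks=[#3:6@97]
After op 7 [order #6] market_buy(qty=2): fills=#6x#3:2@97; bids=[#5:10@95] asks=[#3:4@97]
After op 8 [order #7] market_sell(qty=2): fills=#5x#7:2@95; bids=[#5:8@95] asks=[#3:4@97]

Answer: 1@97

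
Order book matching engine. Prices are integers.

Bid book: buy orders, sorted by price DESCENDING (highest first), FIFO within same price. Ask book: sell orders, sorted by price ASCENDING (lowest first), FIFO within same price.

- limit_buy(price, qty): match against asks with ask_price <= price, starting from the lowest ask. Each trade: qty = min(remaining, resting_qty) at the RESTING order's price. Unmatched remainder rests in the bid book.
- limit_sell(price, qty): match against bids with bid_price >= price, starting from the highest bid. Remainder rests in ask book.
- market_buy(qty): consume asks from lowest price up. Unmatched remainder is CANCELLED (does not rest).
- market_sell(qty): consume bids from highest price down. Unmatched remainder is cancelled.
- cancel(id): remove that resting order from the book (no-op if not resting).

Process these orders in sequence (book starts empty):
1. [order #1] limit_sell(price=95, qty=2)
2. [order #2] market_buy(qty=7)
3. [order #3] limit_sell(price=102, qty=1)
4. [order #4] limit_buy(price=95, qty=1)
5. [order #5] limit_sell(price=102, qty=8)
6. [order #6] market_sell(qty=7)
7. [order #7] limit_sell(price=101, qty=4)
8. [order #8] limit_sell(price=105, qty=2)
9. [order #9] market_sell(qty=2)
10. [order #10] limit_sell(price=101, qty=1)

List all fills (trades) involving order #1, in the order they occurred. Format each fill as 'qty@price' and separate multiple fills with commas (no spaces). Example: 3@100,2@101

Answer: 2@95

Derivation:
After op 1 [order #1] limit_sell(price=95, qty=2): fills=none; bids=[-] asks=[#1:2@95]
After op 2 [order #2] market_buy(qty=7): fills=#2x#1:2@95; bids=[-] asks=[-]
After op 3 [order #3] limit_sell(price=102, qty=1): fills=none; bids=[-] asks=[#3:1@102]
After op 4 [order #4] limit_buy(price=95, qty=1): fills=none; bids=[#4:1@95] asks=[#3:1@102]
After op 5 [order #5] limit_sell(price=102, qty=8): fills=none; bids=[#4:1@95] asks=[#3:1@102 #5:8@102]
After op 6 [order #6] market_sell(qty=7): fills=#4x#6:1@95; bids=[-] asks=[#3:1@102 #5:8@102]
After op 7 [order #7] limit_sell(price=101, qty=4): fills=none; bids=[-] asks=[#7:4@101 #3:1@102 #5:8@102]
After op 8 [order #8] limit_sell(price=105, qty=2): fills=none; bids=[-] asks=[#7:4@101 #3:1@102 #5:8@102 #8:2@105]
After op 9 [order #9] market_sell(qty=2): fills=none; bids=[-] asks=[#7:4@101 #3:1@102 #5:8@102 #8:2@105]
After op 10 [order #10] limit_sell(price=101, qty=1): fills=none; bids=[-] asks=[#7:4@101 #10:1@101 #3:1@102 #5:8@102 #8:2@105]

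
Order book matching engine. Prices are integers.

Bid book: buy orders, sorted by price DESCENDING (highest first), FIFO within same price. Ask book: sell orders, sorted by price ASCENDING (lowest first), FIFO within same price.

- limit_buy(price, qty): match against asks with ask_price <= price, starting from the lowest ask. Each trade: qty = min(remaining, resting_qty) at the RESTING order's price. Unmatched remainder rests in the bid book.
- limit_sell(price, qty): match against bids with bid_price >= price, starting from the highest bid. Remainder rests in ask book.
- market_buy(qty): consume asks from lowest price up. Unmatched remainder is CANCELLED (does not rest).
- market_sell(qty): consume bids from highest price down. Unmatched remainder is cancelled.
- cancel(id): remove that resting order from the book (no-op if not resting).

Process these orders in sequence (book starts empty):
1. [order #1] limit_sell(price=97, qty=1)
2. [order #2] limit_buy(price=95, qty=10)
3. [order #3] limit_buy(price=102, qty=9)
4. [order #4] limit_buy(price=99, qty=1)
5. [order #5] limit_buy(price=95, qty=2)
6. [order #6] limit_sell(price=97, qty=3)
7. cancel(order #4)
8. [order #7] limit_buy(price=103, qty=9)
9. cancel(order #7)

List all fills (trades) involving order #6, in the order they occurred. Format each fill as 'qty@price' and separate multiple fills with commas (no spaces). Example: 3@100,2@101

Answer: 3@102

Derivation:
After op 1 [order #1] limit_sell(price=97, qty=1): fills=none; bids=[-] asks=[#1:1@97]
After op 2 [order #2] limit_buy(price=95, qty=10): fills=none; bids=[#2:10@95] asks=[#1:1@97]
After op 3 [order #3] limit_buy(price=102, qty=9): fills=#3x#1:1@97; bids=[#3:8@102 #2:10@95] asks=[-]
After op 4 [order #4] limit_buy(price=99, qty=1): fills=none; bids=[#3:8@102 #4:1@99 #2:10@95] asks=[-]
After op 5 [order #5] limit_buy(price=95, qty=2): fills=none; bids=[#3:8@102 #4:1@99 #2:10@95 #5:2@95] asks=[-]
After op 6 [order #6] limit_sell(price=97, qty=3): fills=#3x#6:3@102; bids=[#3:5@102 #4:1@99 #2:10@95 #5:2@95] asks=[-]
After op 7 cancel(order #4): fills=none; bids=[#3:5@102 #2:10@95 #5:2@95] asks=[-]
After op 8 [order #7] limit_buy(price=103, qty=9): fills=none; bids=[#7:9@103 #3:5@102 #2:10@95 #5:2@95] asks=[-]
After op 9 cancel(order #7): fills=none; bids=[#3:5@102 #2:10@95 #5:2@95] asks=[-]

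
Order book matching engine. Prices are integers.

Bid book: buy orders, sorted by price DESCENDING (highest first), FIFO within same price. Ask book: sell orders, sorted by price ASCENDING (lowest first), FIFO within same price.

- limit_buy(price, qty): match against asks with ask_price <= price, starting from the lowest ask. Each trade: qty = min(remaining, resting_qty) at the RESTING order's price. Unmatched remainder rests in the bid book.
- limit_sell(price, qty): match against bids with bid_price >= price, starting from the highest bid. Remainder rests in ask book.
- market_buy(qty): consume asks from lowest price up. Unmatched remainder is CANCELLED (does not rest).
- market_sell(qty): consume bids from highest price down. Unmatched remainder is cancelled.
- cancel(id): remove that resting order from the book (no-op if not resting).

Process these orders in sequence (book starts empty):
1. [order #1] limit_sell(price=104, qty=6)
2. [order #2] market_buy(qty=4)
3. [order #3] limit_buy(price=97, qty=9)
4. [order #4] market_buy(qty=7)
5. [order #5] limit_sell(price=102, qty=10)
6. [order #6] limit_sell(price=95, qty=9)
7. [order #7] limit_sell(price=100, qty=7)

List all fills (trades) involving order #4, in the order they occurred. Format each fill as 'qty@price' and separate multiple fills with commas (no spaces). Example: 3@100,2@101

Answer: 2@104

Derivation:
After op 1 [order #1] limit_sell(price=104, qty=6): fills=none; bids=[-] asks=[#1:6@104]
After op 2 [order #2] market_buy(qty=4): fills=#2x#1:4@104; bids=[-] asks=[#1:2@104]
After op 3 [order #3] limit_buy(price=97, qty=9): fills=none; bids=[#3:9@97] asks=[#1:2@104]
After op 4 [order #4] market_buy(qty=7): fills=#4x#1:2@104; bids=[#3:9@97] asks=[-]
After op 5 [order #5] limit_sell(price=102, qty=10): fills=none; bids=[#3:9@97] asks=[#5:10@102]
After op 6 [order #6] limit_sell(price=95, qty=9): fills=#3x#6:9@97; bids=[-] asks=[#5:10@102]
After op 7 [order #7] limit_sell(price=100, qty=7): fills=none; bids=[-] asks=[#7:7@100 #5:10@102]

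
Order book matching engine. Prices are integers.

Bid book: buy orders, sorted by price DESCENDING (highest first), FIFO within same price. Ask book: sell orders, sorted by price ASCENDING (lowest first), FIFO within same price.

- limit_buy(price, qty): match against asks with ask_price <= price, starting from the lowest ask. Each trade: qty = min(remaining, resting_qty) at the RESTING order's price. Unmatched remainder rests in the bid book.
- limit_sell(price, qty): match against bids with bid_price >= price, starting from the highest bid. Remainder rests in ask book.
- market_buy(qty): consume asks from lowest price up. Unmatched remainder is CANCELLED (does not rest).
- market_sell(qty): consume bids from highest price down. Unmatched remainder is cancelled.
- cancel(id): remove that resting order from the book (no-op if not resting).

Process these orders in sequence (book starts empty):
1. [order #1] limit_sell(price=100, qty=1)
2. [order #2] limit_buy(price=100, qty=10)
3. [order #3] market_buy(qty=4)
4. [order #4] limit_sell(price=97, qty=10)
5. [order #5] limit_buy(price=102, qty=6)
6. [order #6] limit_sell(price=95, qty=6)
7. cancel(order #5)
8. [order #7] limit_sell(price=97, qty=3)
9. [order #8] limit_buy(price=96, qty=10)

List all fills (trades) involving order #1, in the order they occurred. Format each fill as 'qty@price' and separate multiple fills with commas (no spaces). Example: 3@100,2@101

Answer: 1@100

Derivation:
After op 1 [order #1] limit_sell(price=100, qty=1): fills=none; bids=[-] asks=[#1:1@100]
After op 2 [order #2] limit_buy(price=100, qty=10): fills=#2x#1:1@100; bids=[#2:9@100] asks=[-]
After op 3 [order #3] market_buy(qty=4): fills=none; bids=[#2:9@100] asks=[-]
After op 4 [order #4] limit_sell(price=97, qty=10): fills=#2x#4:9@100; bids=[-] asks=[#4:1@97]
After op 5 [order #5] limit_buy(price=102, qty=6): fills=#5x#4:1@97; bids=[#5:5@102] asks=[-]
After op 6 [order #6] limit_sell(price=95, qty=6): fills=#5x#6:5@102; bids=[-] asks=[#6:1@95]
After op 7 cancel(order #5): fills=none; bids=[-] asks=[#6:1@95]
After op 8 [order #7] limit_sell(price=97, qty=3): fills=none; bids=[-] asks=[#6:1@95 #7:3@97]
After op 9 [order #8] limit_buy(price=96, qty=10): fills=#8x#6:1@95; bids=[#8:9@96] asks=[#7:3@97]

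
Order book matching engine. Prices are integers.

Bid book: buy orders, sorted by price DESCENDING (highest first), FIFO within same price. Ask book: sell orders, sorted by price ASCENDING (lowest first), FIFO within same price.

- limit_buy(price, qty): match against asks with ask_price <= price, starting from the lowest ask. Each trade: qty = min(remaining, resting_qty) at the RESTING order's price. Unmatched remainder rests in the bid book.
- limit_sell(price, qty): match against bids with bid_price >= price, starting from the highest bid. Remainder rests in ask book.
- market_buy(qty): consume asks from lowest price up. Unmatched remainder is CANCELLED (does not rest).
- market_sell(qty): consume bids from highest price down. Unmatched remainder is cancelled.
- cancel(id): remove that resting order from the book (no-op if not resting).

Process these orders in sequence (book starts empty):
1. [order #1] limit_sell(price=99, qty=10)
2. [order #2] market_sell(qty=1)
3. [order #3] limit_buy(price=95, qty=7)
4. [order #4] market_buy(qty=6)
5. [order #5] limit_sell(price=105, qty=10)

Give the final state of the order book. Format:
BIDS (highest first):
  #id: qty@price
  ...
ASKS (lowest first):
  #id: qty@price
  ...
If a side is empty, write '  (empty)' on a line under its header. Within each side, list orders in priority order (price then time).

After op 1 [order #1] limit_sell(price=99, qty=10): fills=none; bids=[-] asks=[#1:10@99]
After op 2 [order #2] market_sell(qty=1): fills=none; bids=[-] asks=[#1:10@99]
After op 3 [order #3] limit_buy(price=95, qty=7): fills=none; bids=[#3:7@95] asks=[#1:10@99]
After op 4 [order #4] market_buy(qty=6): fills=#4x#1:6@99; bids=[#3:7@95] asks=[#1:4@99]
After op 5 [order #5] limit_sell(price=105, qty=10): fills=none; bids=[#3:7@95] asks=[#1:4@99 #5:10@105]

Answer: BIDS (highest first):
  #3: 7@95
ASKS (lowest first):
  #1: 4@99
  #5: 10@105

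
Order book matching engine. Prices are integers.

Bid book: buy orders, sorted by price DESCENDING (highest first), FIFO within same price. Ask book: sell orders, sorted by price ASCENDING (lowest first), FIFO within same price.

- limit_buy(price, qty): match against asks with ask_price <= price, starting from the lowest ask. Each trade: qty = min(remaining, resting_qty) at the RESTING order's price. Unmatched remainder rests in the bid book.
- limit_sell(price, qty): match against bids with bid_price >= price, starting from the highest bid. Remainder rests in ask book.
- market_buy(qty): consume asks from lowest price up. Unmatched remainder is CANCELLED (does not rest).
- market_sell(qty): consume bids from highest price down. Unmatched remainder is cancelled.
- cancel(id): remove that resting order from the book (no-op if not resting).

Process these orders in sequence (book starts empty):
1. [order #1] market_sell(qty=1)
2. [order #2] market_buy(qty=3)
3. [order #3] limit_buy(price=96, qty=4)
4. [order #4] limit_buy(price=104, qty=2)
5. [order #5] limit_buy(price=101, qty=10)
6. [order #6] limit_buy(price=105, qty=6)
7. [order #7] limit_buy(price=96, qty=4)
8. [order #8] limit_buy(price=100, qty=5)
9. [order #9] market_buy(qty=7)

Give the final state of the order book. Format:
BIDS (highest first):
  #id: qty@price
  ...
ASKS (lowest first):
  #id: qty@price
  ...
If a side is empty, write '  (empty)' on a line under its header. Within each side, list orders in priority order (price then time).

Answer: BIDS (highest first):
  #6: 6@105
  #4: 2@104
  #5: 10@101
  #8: 5@100
  #3: 4@96
  #7: 4@96
ASKS (lowest first):
  (empty)

Derivation:
After op 1 [order #1] market_sell(qty=1): fills=none; bids=[-] asks=[-]
After op 2 [order #2] market_buy(qty=3): fills=none; bids=[-] asks=[-]
After op 3 [order #3] limit_buy(price=96, qty=4): fills=none; bids=[#3:4@96] asks=[-]
After op 4 [order #4] limit_buy(price=104, qty=2): fills=none; bids=[#4:2@104 #3:4@96] asks=[-]
After op 5 [order #5] limit_buy(price=101, qty=10): fills=none; bids=[#4:2@104 #5:10@101 #3:4@96] asks=[-]
After op 6 [order #6] limit_buy(price=105, qty=6): fills=none; bids=[#6:6@105 #4:2@104 #5:10@101 #3:4@96] asks=[-]
After op 7 [order #7] limit_buy(price=96, qty=4): fills=none; bids=[#6:6@105 #4:2@104 #5:10@101 #3:4@96 #7:4@96] asks=[-]
After op 8 [order #8] limit_buy(price=100, qty=5): fills=none; bids=[#6:6@105 #4:2@104 #5:10@101 #8:5@100 #3:4@96 #7:4@96] asks=[-]
After op 9 [order #9] market_buy(qty=7): fills=none; bids=[#6:6@105 #4:2@104 #5:10@101 #8:5@100 #3:4@96 #7:4@96] asks=[-]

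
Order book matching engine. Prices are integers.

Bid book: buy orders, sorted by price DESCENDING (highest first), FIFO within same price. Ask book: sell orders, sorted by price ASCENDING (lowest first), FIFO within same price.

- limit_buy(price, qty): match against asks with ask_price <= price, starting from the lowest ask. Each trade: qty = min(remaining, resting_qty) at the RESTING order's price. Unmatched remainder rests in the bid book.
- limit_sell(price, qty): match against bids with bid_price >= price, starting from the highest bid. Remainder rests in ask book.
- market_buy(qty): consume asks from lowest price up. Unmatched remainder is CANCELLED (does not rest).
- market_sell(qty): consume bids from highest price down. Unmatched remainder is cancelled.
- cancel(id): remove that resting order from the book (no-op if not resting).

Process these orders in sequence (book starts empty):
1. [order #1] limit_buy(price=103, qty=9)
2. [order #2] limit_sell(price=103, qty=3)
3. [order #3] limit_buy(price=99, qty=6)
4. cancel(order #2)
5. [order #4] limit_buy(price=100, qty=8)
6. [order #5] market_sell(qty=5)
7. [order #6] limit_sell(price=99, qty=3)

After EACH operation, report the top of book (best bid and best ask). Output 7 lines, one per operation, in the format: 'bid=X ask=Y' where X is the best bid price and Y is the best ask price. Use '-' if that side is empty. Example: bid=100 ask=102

Answer: bid=103 ask=-
bid=103 ask=-
bid=103 ask=-
bid=103 ask=-
bid=103 ask=-
bid=103 ask=-
bid=100 ask=-

Derivation:
After op 1 [order #1] limit_buy(price=103, qty=9): fills=none; bids=[#1:9@103] asks=[-]
After op 2 [order #2] limit_sell(price=103, qty=3): fills=#1x#2:3@103; bids=[#1:6@103] asks=[-]
After op 3 [order #3] limit_buy(price=99, qty=6): fills=none; bids=[#1:6@103 #3:6@99] asks=[-]
After op 4 cancel(order #2): fills=none; bids=[#1:6@103 #3:6@99] asks=[-]
After op 5 [order #4] limit_buy(price=100, qty=8): fills=none; bids=[#1:6@103 #4:8@100 #3:6@99] asks=[-]
After op 6 [order #5] market_sell(qty=5): fills=#1x#5:5@103; bids=[#1:1@103 #4:8@100 #3:6@99] asks=[-]
After op 7 [order #6] limit_sell(price=99, qty=3): fills=#1x#6:1@103 #4x#6:2@100; bids=[#4:6@100 #3:6@99] asks=[-]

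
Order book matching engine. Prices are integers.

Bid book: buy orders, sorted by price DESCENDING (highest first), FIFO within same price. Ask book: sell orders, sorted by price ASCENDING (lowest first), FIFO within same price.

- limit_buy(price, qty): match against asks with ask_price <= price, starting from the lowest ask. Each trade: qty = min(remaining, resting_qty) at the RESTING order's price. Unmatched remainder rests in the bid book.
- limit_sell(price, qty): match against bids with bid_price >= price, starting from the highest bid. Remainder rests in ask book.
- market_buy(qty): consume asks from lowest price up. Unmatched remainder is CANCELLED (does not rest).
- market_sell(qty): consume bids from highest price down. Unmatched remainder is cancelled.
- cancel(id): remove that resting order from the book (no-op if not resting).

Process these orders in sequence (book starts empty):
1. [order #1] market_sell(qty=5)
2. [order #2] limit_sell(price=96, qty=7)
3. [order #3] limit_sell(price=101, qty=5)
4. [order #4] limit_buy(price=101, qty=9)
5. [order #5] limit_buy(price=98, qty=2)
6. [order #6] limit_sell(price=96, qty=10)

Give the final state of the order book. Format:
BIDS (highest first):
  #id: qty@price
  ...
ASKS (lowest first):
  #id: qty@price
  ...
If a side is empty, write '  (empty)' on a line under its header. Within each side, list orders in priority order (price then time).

Answer: BIDS (highest first):
  (empty)
ASKS (lowest first):
  #6: 8@96
  #3: 3@101

Derivation:
After op 1 [order #1] market_sell(qty=5): fills=none; bids=[-] asks=[-]
After op 2 [order #2] limit_sell(price=96, qty=7): fills=none; bids=[-] asks=[#2:7@96]
After op 3 [order #3] limit_sell(price=101, qty=5): fills=none; bids=[-] asks=[#2:7@96 #3:5@101]
After op 4 [order #4] limit_buy(price=101, qty=9): fills=#4x#2:7@96 #4x#3:2@101; bids=[-] asks=[#3:3@101]
After op 5 [order #5] limit_buy(price=98, qty=2): fills=none; bids=[#5:2@98] asks=[#3:3@101]
After op 6 [order #6] limit_sell(price=96, qty=10): fills=#5x#6:2@98; bids=[-] asks=[#6:8@96 #3:3@101]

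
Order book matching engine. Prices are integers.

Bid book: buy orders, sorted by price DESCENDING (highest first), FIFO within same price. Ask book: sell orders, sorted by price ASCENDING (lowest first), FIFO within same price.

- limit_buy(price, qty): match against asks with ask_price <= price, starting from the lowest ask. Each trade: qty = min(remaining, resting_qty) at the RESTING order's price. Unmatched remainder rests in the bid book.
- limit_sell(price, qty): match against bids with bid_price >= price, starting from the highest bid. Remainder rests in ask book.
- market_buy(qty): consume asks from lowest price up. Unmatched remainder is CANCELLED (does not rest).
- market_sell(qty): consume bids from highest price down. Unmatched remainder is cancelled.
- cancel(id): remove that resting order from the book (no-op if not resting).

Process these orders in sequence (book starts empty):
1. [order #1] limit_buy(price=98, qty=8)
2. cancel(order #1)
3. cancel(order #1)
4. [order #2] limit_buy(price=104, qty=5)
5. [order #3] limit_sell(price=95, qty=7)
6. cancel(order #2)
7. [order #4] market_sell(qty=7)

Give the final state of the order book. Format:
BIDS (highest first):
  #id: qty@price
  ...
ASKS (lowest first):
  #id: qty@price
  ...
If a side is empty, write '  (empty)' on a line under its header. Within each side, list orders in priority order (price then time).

Answer: BIDS (highest first):
  (empty)
ASKS (lowest first):
  #3: 2@95

Derivation:
After op 1 [order #1] limit_buy(price=98, qty=8): fills=none; bids=[#1:8@98] asks=[-]
After op 2 cancel(order #1): fills=none; bids=[-] asks=[-]
After op 3 cancel(order #1): fills=none; bids=[-] asks=[-]
After op 4 [order #2] limit_buy(price=104, qty=5): fills=none; bids=[#2:5@104] asks=[-]
After op 5 [order #3] limit_sell(price=95, qty=7): fills=#2x#3:5@104; bids=[-] asks=[#3:2@95]
After op 6 cancel(order #2): fills=none; bids=[-] asks=[#3:2@95]
After op 7 [order #4] market_sell(qty=7): fills=none; bids=[-] asks=[#3:2@95]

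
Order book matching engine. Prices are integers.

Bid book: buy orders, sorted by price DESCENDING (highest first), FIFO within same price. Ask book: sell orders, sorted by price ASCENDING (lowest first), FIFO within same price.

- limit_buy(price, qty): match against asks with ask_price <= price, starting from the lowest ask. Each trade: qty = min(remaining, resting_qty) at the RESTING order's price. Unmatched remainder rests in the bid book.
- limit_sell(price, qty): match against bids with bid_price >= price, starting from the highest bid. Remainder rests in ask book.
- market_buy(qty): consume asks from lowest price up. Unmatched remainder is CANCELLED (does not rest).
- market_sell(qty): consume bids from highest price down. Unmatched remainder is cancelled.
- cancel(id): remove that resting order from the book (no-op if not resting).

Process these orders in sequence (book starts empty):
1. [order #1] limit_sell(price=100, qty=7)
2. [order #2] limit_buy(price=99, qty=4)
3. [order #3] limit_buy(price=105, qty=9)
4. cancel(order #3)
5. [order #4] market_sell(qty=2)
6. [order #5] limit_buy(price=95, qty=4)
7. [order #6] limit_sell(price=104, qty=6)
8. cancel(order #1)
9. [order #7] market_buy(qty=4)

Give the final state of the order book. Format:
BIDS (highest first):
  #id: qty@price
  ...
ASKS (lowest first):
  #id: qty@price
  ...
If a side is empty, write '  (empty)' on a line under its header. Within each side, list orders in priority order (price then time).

After op 1 [order #1] limit_sell(price=100, qty=7): fills=none; bids=[-] asks=[#1:7@100]
After op 2 [order #2] limit_buy(price=99, qty=4): fills=none; bids=[#2:4@99] asks=[#1:7@100]
After op 3 [order #3] limit_buy(price=105, qty=9): fills=#3x#1:7@100; bids=[#3:2@105 #2:4@99] asks=[-]
After op 4 cancel(order #3): fills=none; bids=[#2:4@99] asks=[-]
After op 5 [order #4] market_sell(qty=2): fills=#2x#4:2@99; bids=[#2:2@99] asks=[-]
After op 6 [order #5] limit_buy(price=95, qty=4): fills=none; bids=[#2:2@99 #5:4@95] asks=[-]
After op 7 [order #6] limit_sell(price=104, qty=6): fills=none; bids=[#2:2@99 #5:4@95] asks=[#6:6@104]
After op 8 cancel(order #1): fills=none; bids=[#2:2@99 #5:4@95] asks=[#6:6@104]
After op 9 [order #7] market_buy(qty=4): fills=#7x#6:4@104; bids=[#2:2@99 #5:4@95] asks=[#6:2@104]

Answer: BIDS (highest first):
  #2: 2@99
  #5: 4@95
ASKS (lowest first):
  #6: 2@104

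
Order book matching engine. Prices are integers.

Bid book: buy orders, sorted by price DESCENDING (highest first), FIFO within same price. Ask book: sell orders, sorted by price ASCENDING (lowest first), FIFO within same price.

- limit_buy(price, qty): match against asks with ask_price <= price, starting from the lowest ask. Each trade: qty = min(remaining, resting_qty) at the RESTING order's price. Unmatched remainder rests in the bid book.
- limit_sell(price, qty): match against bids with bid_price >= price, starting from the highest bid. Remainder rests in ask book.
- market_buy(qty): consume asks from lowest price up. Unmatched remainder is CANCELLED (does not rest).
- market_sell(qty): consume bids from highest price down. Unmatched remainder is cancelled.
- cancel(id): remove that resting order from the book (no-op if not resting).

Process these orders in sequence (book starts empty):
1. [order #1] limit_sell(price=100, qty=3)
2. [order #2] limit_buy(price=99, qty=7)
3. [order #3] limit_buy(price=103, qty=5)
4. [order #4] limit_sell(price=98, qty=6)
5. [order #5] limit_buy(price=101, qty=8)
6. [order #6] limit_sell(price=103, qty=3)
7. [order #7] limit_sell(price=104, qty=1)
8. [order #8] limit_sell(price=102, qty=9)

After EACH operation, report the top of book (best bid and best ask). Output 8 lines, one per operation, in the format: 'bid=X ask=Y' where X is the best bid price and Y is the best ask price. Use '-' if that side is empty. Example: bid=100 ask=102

Answer: bid=- ask=100
bid=99 ask=100
bid=103 ask=-
bid=99 ask=-
bid=101 ask=-
bid=101 ask=103
bid=101 ask=103
bid=101 ask=102

Derivation:
After op 1 [order #1] limit_sell(price=100, qty=3): fills=none; bids=[-] asks=[#1:3@100]
After op 2 [order #2] limit_buy(price=99, qty=7): fills=none; bids=[#2:7@99] asks=[#1:3@100]
After op 3 [order #3] limit_buy(price=103, qty=5): fills=#3x#1:3@100; bids=[#3:2@103 #2:7@99] asks=[-]
After op 4 [order #4] limit_sell(price=98, qty=6): fills=#3x#4:2@103 #2x#4:4@99; bids=[#2:3@99] asks=[-]
After op 5 [order #5] limit_buy(price=101, qty=8): fills=none; bids=[#5:8@101 #2:3@99] asks=[-]
After op 6 [order #6] limit_sell(price=103, qty=3): fills=none; bids=[#5:8@101 #2:3@99] asks=[#6:3@103]
After op 7 [order #7] limit_sell(price=104, qty=1): fills=none; bids=[#5:8@101 #2:3@99] asks=[#6:3@103 #7:1@104]
After op 8 [order #8] limit_sell(price=102, qty=9): fills=none; bids=[#5:8@101 #2:3@99] asks=[#8:9@102 #6:3@103 #7:1@104]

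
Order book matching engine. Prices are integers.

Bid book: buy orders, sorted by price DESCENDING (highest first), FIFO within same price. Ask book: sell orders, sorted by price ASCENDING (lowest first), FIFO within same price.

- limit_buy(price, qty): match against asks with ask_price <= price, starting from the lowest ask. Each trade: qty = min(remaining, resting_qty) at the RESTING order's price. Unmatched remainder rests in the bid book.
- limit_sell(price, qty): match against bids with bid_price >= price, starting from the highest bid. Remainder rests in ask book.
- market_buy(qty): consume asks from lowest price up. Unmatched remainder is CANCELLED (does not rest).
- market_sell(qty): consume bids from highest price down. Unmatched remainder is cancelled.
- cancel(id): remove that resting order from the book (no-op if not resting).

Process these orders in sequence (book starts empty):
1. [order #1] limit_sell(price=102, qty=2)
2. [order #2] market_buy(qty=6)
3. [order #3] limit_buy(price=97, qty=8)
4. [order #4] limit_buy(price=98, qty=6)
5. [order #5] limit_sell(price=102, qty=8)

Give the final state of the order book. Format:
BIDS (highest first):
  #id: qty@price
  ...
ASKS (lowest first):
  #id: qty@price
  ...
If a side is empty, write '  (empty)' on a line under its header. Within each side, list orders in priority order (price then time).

After op 1 [order #1] limit_sell(price=102, qty=2): fills=none; bids=[-] asks=[#1:2@102]
After op 2 [order #2] market_buy(qty=6): fills=#2x#1:2@102; bids=[-] asks=[-]
After op 3 [order #3] limit_buy(price=97, qty=8): fills=none; bids=[#3:8@97] asks=[-]
After op 4 [order #4] limit_buy(price=98, qty=6): fills=none; bids=[#4:6@98 #3:8@97] asks=[-]
After op 5 [order #5] limit_sell(price=102, qty=8): fills=none; bids=[#4:6@98 #3:8@97] asks=[#5:8@102]

Answer: BIDS (highest first):
  #4: 6@98
  #3: 8@97
ASKS (lowest first):
  #5: 8@102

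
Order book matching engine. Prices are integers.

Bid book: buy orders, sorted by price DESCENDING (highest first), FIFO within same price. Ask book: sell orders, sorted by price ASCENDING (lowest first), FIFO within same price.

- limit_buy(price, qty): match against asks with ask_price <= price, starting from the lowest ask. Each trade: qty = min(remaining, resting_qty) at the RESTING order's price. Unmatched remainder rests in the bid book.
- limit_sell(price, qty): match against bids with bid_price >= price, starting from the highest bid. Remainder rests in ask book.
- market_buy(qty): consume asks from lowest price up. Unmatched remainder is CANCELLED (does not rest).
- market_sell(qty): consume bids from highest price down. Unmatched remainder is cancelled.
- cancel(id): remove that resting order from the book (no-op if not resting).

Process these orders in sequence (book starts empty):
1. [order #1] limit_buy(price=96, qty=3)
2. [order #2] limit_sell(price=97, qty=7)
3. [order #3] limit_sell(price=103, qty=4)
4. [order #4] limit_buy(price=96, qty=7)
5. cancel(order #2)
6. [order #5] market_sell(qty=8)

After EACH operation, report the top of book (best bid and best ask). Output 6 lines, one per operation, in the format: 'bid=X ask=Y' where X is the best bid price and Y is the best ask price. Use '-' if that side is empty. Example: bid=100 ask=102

Answer: bid=96 ask=-
bid=96 ask=97
bid=96 ask=97
bid=96 ask=97
bid=96 ask=103
bid=96 ask=103

Derivation:
After op 1 [order #1] limit_buy(price=96, qty=3): fills=none; bids=[#1:3@96] asks=[-]
After op 2 [order #2] limit_sell(price=97, qty=7): fills=none; bids=[#1:3@96] asks=[#2:7@97]
After op 3 [order #3] limit_sell(price=103, qty=4): fills=none; bids=[#1:3@96] asks=[#2:7@97 #3:4@103]
After op 4 [order #4] limit_buy(price=96, qty=7): fills=none; bids=[#1:3@96 #4:7@96] asks=[#2:7@97 #3:4@103]
After op 5 cancel(order #2): fills=none; bids=[#1:3@96 #4:7@96] asks=[#3:4@103]
After op 6 [order #5] market_sell(qty=8): fills=#1x#5:3@96 #4x#5:5@96; bids=[#4:2@96] asks=[#3:4@103]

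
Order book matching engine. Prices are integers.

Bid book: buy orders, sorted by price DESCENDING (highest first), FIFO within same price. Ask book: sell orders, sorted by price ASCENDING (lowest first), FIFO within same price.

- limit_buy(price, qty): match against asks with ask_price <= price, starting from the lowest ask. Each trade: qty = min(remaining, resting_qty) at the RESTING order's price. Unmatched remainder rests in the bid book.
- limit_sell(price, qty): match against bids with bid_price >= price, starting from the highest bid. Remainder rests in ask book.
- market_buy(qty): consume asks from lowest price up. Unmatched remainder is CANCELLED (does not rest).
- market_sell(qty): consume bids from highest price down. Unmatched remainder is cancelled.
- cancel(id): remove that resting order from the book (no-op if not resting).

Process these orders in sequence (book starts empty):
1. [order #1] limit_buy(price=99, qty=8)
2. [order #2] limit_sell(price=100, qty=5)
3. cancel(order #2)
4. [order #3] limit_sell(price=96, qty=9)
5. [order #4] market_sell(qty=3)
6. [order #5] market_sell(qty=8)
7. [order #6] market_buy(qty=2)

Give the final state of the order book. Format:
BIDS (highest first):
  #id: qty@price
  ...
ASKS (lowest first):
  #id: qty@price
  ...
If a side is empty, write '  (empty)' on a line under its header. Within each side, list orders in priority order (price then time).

Answer: BIDS (highest first):
  (empty)
ASKS (lowest first):
  (empty)

Derivation:
After op 1 [order #1] limit_buy(price=99, qty=8): fills=none; bids=[#1:8@99] asks=[-]
After op 2 [order #2] limit_sell(price=100, qty=5): fills=none; bids=[#1:8@99] asks=[#2:5@100]
After op 3 cancel(order #2): fills=none; bids=[#1:8@99] asks=[-]
After op 4 [order #3] limit_sell(price=96, qty=9): fills=#1x#3:8@99; bids=[-] asks=[#3:1@96]
After op 5 [order #4] market_sell(qty=3): fills=none; bids=[-] asks=[#3:1@96]
After op 6 [order #5] market_sell(qty=8): fills=none; bids=[-] asks=[#3:1@96]
After op 7 [order #6] market_buy(qty=2): fills=#6x#3:1@96; bids=[-] asks=[-]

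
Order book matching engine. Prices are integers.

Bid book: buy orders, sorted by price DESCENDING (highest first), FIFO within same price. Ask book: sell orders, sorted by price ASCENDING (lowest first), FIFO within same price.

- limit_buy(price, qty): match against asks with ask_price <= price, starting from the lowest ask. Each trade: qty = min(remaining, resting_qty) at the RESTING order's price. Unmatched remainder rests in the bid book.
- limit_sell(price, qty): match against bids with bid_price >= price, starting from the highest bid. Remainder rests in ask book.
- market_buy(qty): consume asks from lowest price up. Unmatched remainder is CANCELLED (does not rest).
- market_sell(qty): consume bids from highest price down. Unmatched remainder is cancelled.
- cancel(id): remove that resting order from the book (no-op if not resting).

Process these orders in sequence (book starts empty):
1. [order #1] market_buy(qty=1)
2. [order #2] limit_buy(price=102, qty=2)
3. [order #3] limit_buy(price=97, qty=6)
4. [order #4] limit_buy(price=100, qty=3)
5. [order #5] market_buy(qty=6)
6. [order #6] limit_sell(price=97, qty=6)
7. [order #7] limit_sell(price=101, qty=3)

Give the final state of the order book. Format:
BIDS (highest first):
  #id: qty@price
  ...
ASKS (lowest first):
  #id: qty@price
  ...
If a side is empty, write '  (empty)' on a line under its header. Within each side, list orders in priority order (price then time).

After op 1 [order #1] market_buy(qty=1): fills=none; bids=[-] asks=[-]
After op 2 [order #2] limit_buy(price=102, qty=2): fills=none; bids=[#2:2@102] asks=[-]
After op 3 [order #3] limit_buy(price=97, qty=6): fills=none; bids=[#2:2@102 #3:6@97] asks=[-]
After op 4 [order #4] limit_buy(price=100, qty=3): fills=none; bids=[#2:2@102 #4:3@100 #3:6@97] asks=[-]
After op 5 [order #5] market_buy(qty=6): fills=none; bids=[#2:2@102 #4:3@100 #3:6@97] asks=[-]
After op 6 [order #6] limit_sell(price=97, qty=6): fills=#2x#6:2@102 #4x#6:3@100 #3x#6:1@97; bids=[#3:5@97] asks=[-]
After op 7 [order #7] limit_sell(price=101, qty=3): fills=none; bids=[#3:5@97] asks=[#7:3@101]

Answer: BIDS (highest first):
  #3: 5@97
ASKS (lowest first):
  #7: 3@101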